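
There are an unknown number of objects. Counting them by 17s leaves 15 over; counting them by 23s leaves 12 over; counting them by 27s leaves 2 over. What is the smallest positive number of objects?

1001

Combine the congruences pairwise.
From N ≡ 15 (mod 17) write N = 15 + 17t. Substituting into N ≡ 12 (mod 23) gives 17t ≡ 20 (mod 23), and since 17⁻¹ ≡ 19 (mod 23), t ≡ 12. Hence N ≡ 15 + 17·12 = 219 (mod 391).
From N ≡ 219 (mod 391) write N = 219 + 391t. Substituting into N ≡ 2 (mod 27) gives 391t ≡ 26 (mod 27), and since 13⁻¹ ≡ 25 (mod 27), t ≡ 2. Hence N ≡ 219 + 391·2 = 1001 (mod 10557).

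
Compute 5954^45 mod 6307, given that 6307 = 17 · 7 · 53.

Mod 17: 5954 ≡ 4; by Fermat, exponent reduces to 45 mod 16 = 13; 4^13 ≡ 4 (mod 17).
Mod 7: 5954 ≡ 4; by Fermat, exponent reduces to 45 mod 6 = 3; 4^3 ≡ 1 (mod 7).
Mod 53: 5954 ≡ 18; 18^45 ≡ 14 (mod 53).
Combine by CRT: x ≡ 4 (mod 17), x ≡ 1 (mod 7), x ≡ 14 (mod 53) ⇒ x ≡ 6056 (mod 6307).

6056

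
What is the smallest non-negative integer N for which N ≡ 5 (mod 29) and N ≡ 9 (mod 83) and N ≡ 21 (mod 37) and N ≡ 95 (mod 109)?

2274707

From N ≡ 5 (mod 29) write N = 5 + 29t. Substituting into N ≡ 9 (mod 83) gives 29t ≡ 4 (mod 83), and since 29⁻¹ ≡ 63 (mod 83), t ≡ 3. Hence N ≡ 5 + 29·3 = 92 (mod 2407).
From N ≡ 92 (mod 2407) write N = 92 + 2407t. Substituting into N ≡ 21 (mod 37) gives 2407t ≡ 3 (mod 37), and since 2⁻¹ ≡ 19 (mod 37), t ≡ 20. Hence N ≡ 92 + 2407·20 = 48232 (mod 89059).
From N ≡ 48232 (mod 89059) write N = 48232 + 89059t. Substituting into N ≡ 95 (mod 109) gives 89059t ≡ 41 (mod 109), and since 6⁻¹ ≡ 91 (mod 109), t ≡ 25. Hence N ≡ 48232 + 89059·25 = 2274707 (mod 9707431).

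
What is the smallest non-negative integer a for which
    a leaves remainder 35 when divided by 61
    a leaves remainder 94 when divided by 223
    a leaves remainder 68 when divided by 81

From a ≡ 35 (mod 61) write a = 35 + 61t. Substituting into a ≡ 94 (mod 223) gives 61t ≡ 59 (mod 223), and since 61⁻¹ ≡ 117 (mod 223), t ≡ 213. Hence a ≡ 35 + 61·213 = 13028 (mod 13603).
From a ≡ 13028 (mod 13603) write a = 13028 + 13603t. Substituting into a ≡ 68 (mod 81) gives 13603t ≡ 0 (mod 81), and since 76⁻¹ ≡ 16 (mod 81), t ≡ 0. Hence a ≡ 13028 + 13603·0 = 13028 (mod 1101843).

13028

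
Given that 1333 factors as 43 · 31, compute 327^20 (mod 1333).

Mod 43: 327 ≡ 26; 26^20 ≡ 38 (mod 43).
Mod 31: 327 ≡ 17; 17^20 ≡ 5 (mod 31).
Combine by CRT: x ≡ 38 (mod 43), x ≡ 5 (mod 31) ⇒ x ≡ 253 (mod 1333).

253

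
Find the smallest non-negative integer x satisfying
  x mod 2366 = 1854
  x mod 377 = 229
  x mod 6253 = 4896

2443566

gcd(2366, 377) = 13 and 13 | (229 − 1854), so the pair is consistent; merging gives x ≡ 42076 (mod 68614), where 68614 = lcm(2366, 377).
gcd(68614, 6253) = 169 and 169 | (4896 − 42076), so the pair is consistent; merging gives x ≡ 2443566 (mod 2538718), where 2538718 = lcm(68614, 6253).
The solution is unique modulo lcm(2366, 377, 6253) = 2538718.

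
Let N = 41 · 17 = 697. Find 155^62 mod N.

81

Mod 41: 155 ≡ 32; by Fermat, exponent reduces to 62 mod 40 = 22; 32^22 ≡ 40 (mod 41).
Mod 17: 155 ≡ 2; by Fermat, exponent reduces to 62 mod 16 = 14; 2^14 ≡ 13 (mod 17).
Combine by CRT: x ≡ 40 (mod 41), x ≡ 13 (mod 17) ⇒ x ≡ 81 (mod 697).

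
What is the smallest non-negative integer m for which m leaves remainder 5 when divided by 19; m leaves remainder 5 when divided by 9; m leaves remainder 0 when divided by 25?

3425

The moduli are pairwise coprime; N = 19·9·25 = 4275.
N/19 = 225; 225 ≡ 16 (mod 19); 16·6 ≡ 1, so inverse 6.
N/9 = 475; 475 ≡ 7 (mod 9); 7·4 ≡ 1, so inverse 4.
N/25 = 171; 171 ≡ 21 (mod 25); 21·6 ≡ 1, so inverse 6.
m ≡ 5·225·6 + 5·475·4 + 0·171·6 = 16250.
16250 mod 4275 = 3425.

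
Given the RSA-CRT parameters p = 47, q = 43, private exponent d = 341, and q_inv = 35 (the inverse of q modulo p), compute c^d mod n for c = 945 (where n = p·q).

d_p = d mod (p−1) = 341 mod 46 = 19; d_q = d mod (q−1) = 5.
m₁ = c^(d_p) mod p: c ≡ 5 (mod 47), and 5^19 mod 47 = 10.
m₂ = c^(d_q) mod q: c ≡ 42 (mod 43), and 42^5 mod 43 = 42.
h = q_inv·(m₁ − m₂) mod p = 35·(10 − 42) mod 47 = 8.
m = m₂ + h·q = 42 + 8·43 = 386.

386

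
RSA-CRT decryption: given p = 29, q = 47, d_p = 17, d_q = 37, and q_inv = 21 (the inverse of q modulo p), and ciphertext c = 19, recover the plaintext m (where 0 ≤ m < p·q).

m₁ = c^(d_p) mod p: c ≡ 19 (mod 29), and 19^17 mod 29 = 14.
m₂ = c^(d_q) mod q: c ≡ 19 (mod 47), and 19^37 mod 47 = 40.
h = q_inv·(m₁ − m₂) mod p = 21·(14 − 40) mod 29 = 5.
m = m₂ + h·q = 40 + 5·47 = 275.

275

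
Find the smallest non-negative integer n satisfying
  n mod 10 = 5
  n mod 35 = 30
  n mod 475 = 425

gcd(10, 35) = 5 and 5 | (30 − 5), so the pair is consistent; merging gives n ≡ 65 (mod 70), where 70 = lcm(10, 35).
gcd(70, 475) = 5 and 5 | (425 − 65), so the pair is consistent; merging gives n ≡ 5175 (mod 6650), where 6650 = lcm(70, 475).
The solution is unique modulo lcm(10, 35, 475) = 6650.

5175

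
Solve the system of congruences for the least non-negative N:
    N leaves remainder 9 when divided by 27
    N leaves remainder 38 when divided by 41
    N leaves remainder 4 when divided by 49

19800

The moduli are pairwise coprime; M = 27·41·49 = 54243.
M/27 = 2009; 2009 ≡ 11 (mod 27); 11·5 ≡ 1, so inverse 5.
M/41 = 1323; 1323 ≡ 11 (mod 41); 11·15 ≡ 1, so inverse 15.
M/49 = 1107; 1107 ≡ 29 (mod 49); 29·22 ≡ 1, so inverse 22.
N ≡ 9·2009·5 + 38·1323·15 + 4·1107·22 = 941931.
941931 mod 54243 = 19800.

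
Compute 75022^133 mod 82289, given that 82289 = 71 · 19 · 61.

Mod 71: 75022 ≡ 46; by Fermat, exponent reduces to 133 mod 70 = 63; 46^63 ≡ 66 (mod 71).
Mod 19: 75022 ≡ 10; by Fermat, exponent reduces to 133 mod 18 = 7; 10^7 ≡ 15 (mod 19).
Mod 61: 75022 ≡ 53; by Fermat, exponent reduces to 133 mod 60 = 13; 53^13 ≡ 24 (mod 61).
Combine by CRT: x ≡ 66 (mod 71), x ≡ 15 (mod 19), x ≡ 24 (mod 61) ⇒ x ≡ 48275 (mod 82289).

48275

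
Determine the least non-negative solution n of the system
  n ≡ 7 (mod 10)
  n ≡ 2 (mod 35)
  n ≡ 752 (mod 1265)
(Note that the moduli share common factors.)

14667

gcd(10, 35) = 5 and 5 | (2 − 7), so the pair is consistent; merging gives n ≡ 37 (mod 70), where 70 = lcm(10, 35).
gcd(70, 1265) = 5 and 5 | (752 − 37), so the pair is consistent; merging gives n ≡ 14667 (mod 17710), where 17710 = lcm(70, 1265).
The solution is unique modulo lcm(10, 35, 1265) = 17710.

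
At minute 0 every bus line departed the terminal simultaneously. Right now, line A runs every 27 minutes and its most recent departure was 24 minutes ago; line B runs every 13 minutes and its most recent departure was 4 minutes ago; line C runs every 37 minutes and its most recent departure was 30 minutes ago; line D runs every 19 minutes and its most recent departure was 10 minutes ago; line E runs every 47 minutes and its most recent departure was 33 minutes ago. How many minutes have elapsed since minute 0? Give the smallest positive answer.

From t ≡ 24 (mod 27) write t = 24 + 27s. Substituting into t ≡ 4 (mod 13) gives 27s ≡ 6 (mod 13), and since 1⁻¹ ≡ 1 (mod 13), s ≡ 6. Hence t ≡ 24 + 27·6 = 186 (mod 351).
From t ≡ 186 (mod 351) write t = 186 + 351s. Substituting into t ≡ 30 (mod 37) gives 351s ≡ 29 (mod 37), and since 18⁻¹ ≡ 35 (mod 37), s ≡ 16. Hence t ≡ 186 + 351·16 = 5802 (mod 12987).
From t ≡ 5802 (mod 12987) write t = 5802 + 12987s. Substituting into t ≡ 10 (mod 19) gives 12987s ≡ 3 (mod 19), and since 10⁻¹ ≡ 2 (mod 19), s ≡ 6. Hence t ≡ 5802 + 12987·6 = 83724 (mod 246753).
From t ≡ 83724 (mod 246753) write t = 83724 + 246753s. Substituting into t ≡ 33 (mod 47) gives 246753s ≡ 16 (mod 47), and since 3⁻¹ ≡ 16 (mod 47), s ≡ 21. Hence t ≡ 83724 + 246753·21 = 5265537 (mod 11597391).

5265537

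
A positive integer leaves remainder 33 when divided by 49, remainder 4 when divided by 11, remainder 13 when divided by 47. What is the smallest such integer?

17967

From x ≡ 33 (mod 49) write x = 33 + 49t. Substituting into x ≡ 4 (mod 11) gives 49t ≡ 4 (mod 11), and since 5⁻¹ ≡ 9 (mod 11), t ≡ 3. Hence x ≡ 33 + 49·3 = 180 (mod 539).
From x ≡ 180 (mod 539) write x = 180 + 539t. Substituting into x ≡ 13 (mod 47) gives 539t ≡ 21 (mod 47), and since 22⁻¹ ≡ 15 (mod 47), t ≡ 33. Hence x ≡ 180 + 539·33 = 17967 (mod 25333).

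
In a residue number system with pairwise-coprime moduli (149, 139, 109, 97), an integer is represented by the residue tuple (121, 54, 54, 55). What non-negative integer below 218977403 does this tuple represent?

197629698

The moduli are pairwise coprime; N = 149·139·109·97 = 218977403.
N/149 = 1469647; 1469647 ≡ 60 (mod 149); 60·77 ≡ 1, so inverse 77.
N/139 = 1575377; 1575377 ≡ 90 (mod 139); 90·17 ≡ 1, so inverse 17.
N/109 = 2008967; 2008967 ≡ 97 (mod 109); 97·9 ≡ 1, so inverse 9.
N/97 = 2257499; 2257499 ≡ 18 (mod 97); 18·27 ≡ 1, so inverse 27.
x ≡ 121·1469647·77 + 54·1575377·17 + 54·2008967·9 + 55·2257499·27 = 19467641162.
19467641162 mod 218977403 = 197629698.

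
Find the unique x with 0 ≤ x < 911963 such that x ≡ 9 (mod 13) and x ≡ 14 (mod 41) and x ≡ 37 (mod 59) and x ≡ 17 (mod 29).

890288

Combine the congruences pairwise.
From x ≡ 9 (mod 13) write x = 9 + 13t. Substituting into x ≡ 14 (mod 41) gives 13t ≡ 5 (mod 41), and since 13⁻¹ ≡ 19 (mod 41), t ≡ 13. Hence x ≡ 9 + 13·13 = 178 (mod 533).
From x ≡ 178 (mod 533) write x = 178 + 533t. Substituting into x ≡ 37 (mod 59) gives 533t ≡ 36 (mod 59), and since 2⁻¹ ≡ 30 (mod 59), t ≡ 18. Hence x ≡ 178 + 533·18 = 9772 (mod 31447).
From x ≡ 9772 (mod 31447) write x = 9772 + 31447t. Substituting into x ≡ 17 (mod 29) gives 31447t ≡ 18 (mod 29), and since 11⁻¹ ≡ 8 (mod 29), t ≡ 28. Hence x ≡ 9772 + 31447·28 = 890288 (mod 911963).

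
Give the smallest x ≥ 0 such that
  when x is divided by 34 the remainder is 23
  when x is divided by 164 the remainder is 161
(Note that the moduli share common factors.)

1145

Combine the congruences pairwise.
gcd(34, 164) = 2 and 2 | (161 − 23), so the pair is consistent; merging gives x ≡ 1145 (mod 2788), where 2788 = lcm(34, 164).
The solution is unique modulo lcm(34, 164) = 2788.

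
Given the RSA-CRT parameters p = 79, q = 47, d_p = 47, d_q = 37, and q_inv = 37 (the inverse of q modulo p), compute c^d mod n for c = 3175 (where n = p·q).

m₁ = c^(d_p) mod p: c ≡ 15 (mod 79), and 15^47 mod 79 = 41.
m₂ = c^(d_q) mod q: c ≡ 26 (mod 47), and 26^37 mod 47 = 41.
h = q_inv·(m₁ − m₂) mod p = 37·(41 − 41) mod 79 = 0.
m = m₂ + h·q = 41 + 0·47 = 41.

41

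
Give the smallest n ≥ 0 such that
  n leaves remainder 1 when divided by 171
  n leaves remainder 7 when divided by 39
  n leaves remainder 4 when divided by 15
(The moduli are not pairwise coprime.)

gcd(171, 39) = 3 and 3 | (7 − 1), so the pair is consistent; merging gives n ≡ 514 (mod 2223), where 2223 = lcm(171, 39).
gcd(2223, 15) = 3 and 3 | (4 − 514), so the pair is consistent; merging gives n ≡ 514 (mod 11115), where 11115 = lcm(2223, 15).
The solution is unique modulo lcm(171, 39, 15) = 11115.

514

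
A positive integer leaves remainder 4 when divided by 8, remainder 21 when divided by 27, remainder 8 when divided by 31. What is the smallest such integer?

From a ≡ 4 (mod 8) write a = 4 + 8t. Substituting into a ≡ 21 (mod 27) gives 8t ≡ 17 (mod 27), and since 8⁻¹ ≡ 17 (mod 27), t ≡ 19. Hence a ≡ 4 + 8·19 = 156 (mod 216).
From a ≡ 156 (mod 216) write a = 156 + 216t. Substituting into a ≡ 8 (mod 31) gives 216t ≡ 7 (mod 31), and since 30⁻¹ ≡ 30 (mod 31), t ≡ 24. Hence a ≡ 156 + 216·24 = 5340 (mod 6696).

5340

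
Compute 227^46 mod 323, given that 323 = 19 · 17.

77

Mod 19: 227 ≡ 18; by Fermat, exponent reduces to 46 mod 18 = 10; 18^10 ≡ 1 (mod 19).
Mod 17: 227 ≡ 6; by Fermat, exponent reduces to 46 mod 16 = 14; 6^14 ≡ 9 (mod 17).
Combine by CRT: x ≡ 1 (mod 19), x ≡ 9 (mod 17) ⇒ x ≡ 77 (mod 323).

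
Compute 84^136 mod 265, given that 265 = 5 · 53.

Mod 5: 84 ≡ 4; since 4 | 136, by Fermat 4^136 ≡ 1 (mod 5).
Mod 53: 84 ≡ 31; by Fermat, exponent reduces to 136 mod 52 = 32; 31^32 ≡ 28 (mod 53).
Combine by CRT: x ≡ 1 (mod 5), x ≡ 28 (mod 53) ⇒ x ≡ 81 (mod 265).

81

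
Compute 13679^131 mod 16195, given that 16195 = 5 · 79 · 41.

Mod 5: 13679 ≡ 4; by Fermat, exponent reduces to 131 mod 4 = 3; 4^3 ≡ 4 (mod 5).
Mod 79: 13679 ≡ 12; by Fermat, exponent reduces to 131 mod 78 = 53; 12^53 ≡ 12 (mod 79).
Mod 41: 13679 ≡ 26; by Fermat, exponent reduces to 131 mod 40 = 11; 26^11 ≡ 12 (mod 41).
Combine by CRT: x ≡ 4 (mod 5), x ≡ 12 (mod 79), x ≡ 12 (mod 41) ⇒ x ≡ 9729 (mod 16195).

9729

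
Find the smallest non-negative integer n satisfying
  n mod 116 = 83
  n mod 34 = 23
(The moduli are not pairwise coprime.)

Combine the congruences pairwise.
gcd(116, 34) = 2 and 2 | (23 − 83), so the pair is consistent; merging gives n ≡ 431 (mod 1972), where 1972 = lcm(116, 34).
The solution is unique modulo lcm(116, 34) = 1972.

431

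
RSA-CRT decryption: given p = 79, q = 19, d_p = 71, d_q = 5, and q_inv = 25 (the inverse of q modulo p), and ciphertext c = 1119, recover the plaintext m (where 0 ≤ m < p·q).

m₁ = c^(d_p) mod p: c ≡ 13 (mod 79), and 13^71 mod 79 = 40.
m₂ = c^(d_q) mod q: c ≡ 17 (mod 19), and 17^5 mod 19 = 6.
h = q_inv·(m₁ − m₂) mod p = 25·(40 − 6) mod 79 = 60.
m = m₂ + h·q = 6 + 60·19 = 1146.

1146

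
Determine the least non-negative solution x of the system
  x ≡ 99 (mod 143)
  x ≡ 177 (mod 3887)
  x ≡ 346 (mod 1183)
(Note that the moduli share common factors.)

Combine the congruences pairwise.
gcd(143, 3887) = 13 and 13 | (177 − 99), so the pair is consistent; merging gives x ≡ 31273 (mod 42757), where 42757 = lcm(143, 3887).
gcd(42757, 1183) = 169 and 169 | (346 − 31273), so the pair is consistent; merging gives x ≡ 287815 (mod 299299), where 299299 = lcm(42757, 1183).
The solution is unique modulo lcm(143, 3887, 1183) = 299299.

287815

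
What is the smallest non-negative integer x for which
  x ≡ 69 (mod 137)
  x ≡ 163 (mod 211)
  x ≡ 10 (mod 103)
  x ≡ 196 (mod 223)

From x ≡ 69 (mod 137) write x = 69 + 137t. Substituting into x ≡ 163 (mod 211) gives 137t ≡ 94 (mod 211), and since 137⁻¹ ≡ 134 (mod 211), t ≡ 147. Hence x ≡ 69 + 137·147 = 20208 (mod 28907).
From x ≡ 20208 (mod 28907) write x = 20208 + 28907t. Substituting into x ≡ 10 (mod 103) gives 28907t ≡ 93 (mod 103), and since 67⁻¹ ≡ 20 (mod 103), t ≡ 6. Hence x ≡ 20208 + 28907·6 = 193650 (mod 2977421).
From x ≡ 193650 (mod 2977421) write x = 193650 + 2977421t. Substituting into x ≡ 196 (mod 223) gives 2977421t ≡ 110 (mod 223), and since 148⁻¹ ≡ 110 (mod 223), t ≡ 58. Hence x ≡ 193650 + 2977421·58 = 172884068 (mod 663964883).

172884068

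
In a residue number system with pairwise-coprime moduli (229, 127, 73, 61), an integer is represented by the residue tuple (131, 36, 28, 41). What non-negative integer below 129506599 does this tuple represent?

40036659

The moduli are pairwise coprime; N = 229·127·73·61 = 129506599.
N/229 = 565531; 565531 ≡ 130 (mod 229); 130·37 ≡ 1, so inverse 37.
N/127 = 1019737; 1019737 ≡ 54 (mod 127); 54·40 ≡ 1, so inverse 40.
N/73 = 1774063; 1774063 ≡ 17 (mod 73); 17·43 ≡ 1, so inverse 43.
N/61 = 2123059; 2123059 ≡ 15 (mod 61); 15·57 ≡ 1, so inverse 57.
x ≡ 131·565531·37 + 36·1019737·40 + 28·1774063·43 + 41·2123059·57 = 11307110772.
11307110772 mod 129506599 = 40036659.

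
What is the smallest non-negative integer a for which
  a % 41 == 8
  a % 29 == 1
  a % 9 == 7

5830

Combine the congruences pairwise.
From a ≡ 8 (mod 41) write a = 8 + 41t. Substituting into a ≡ 1 (mod 29) gives 41t ≡ 22 (mod 29), and since 12⁻¹ ≡ 17 (mod 29), t ≡ 26. Hence a ≡ 8 + 41·26 = 1074 (mod 1189).
From a ≡ 1074 (mod 1189) write a = 1074 + 1189t. Substituting into a ≡ 7 (mod 9) gives 1189t ≡ 4 (mod 9), and since 1⁻¹ ≡ 1 (mod 9), t ≡ 4. Hence a ≡ 1074 + 1189·4 = 5830 (mod 10701).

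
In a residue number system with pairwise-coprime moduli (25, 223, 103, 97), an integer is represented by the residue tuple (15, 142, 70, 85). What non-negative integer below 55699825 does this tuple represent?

The moduli are pairwise coprime; N = 25·223·103·97 = 55699825.
N/25 = 2227993; 2227993 ≡ 18 (mod 25); 18·7 ≡ 1, so inverse 7.
N/223 = 249775; 249775 ≡ 15 (mod 223); 15·119 ≡ 1, so inverse 119.
N/103 = 540775; 540775 ≡ 25 (mod 103); 25·33 ≡ 1, so inverse 33.
N/97 = 574225; 574225 ≡ 82 (mod 97); 82·84 ≡ 1, so inverse 84.
x ≡ 15·2227993·7 + 142·249775·119 + 70·540775·33 + 85·574225·84 = 9803793965.
9803793965 mod 55699825 = 624765.

624765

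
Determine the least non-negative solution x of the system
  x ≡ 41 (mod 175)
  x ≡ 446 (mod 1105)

38016

Combine the congruences pairwise.
gcd(175, 1105) = 5 and 5 | (446 − 41), so the pair is consistent; merging gives x ≡ 38016 (mod 38675), where 38675 = lcm(175, 1105).
The solution is unique modulo lcm(175, 1105) = 38675.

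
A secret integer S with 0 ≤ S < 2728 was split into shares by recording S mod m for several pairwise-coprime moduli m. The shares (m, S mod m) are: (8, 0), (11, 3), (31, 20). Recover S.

Combine the congruences pairwise.
From S ≡ 0 (mod 8) write S = 0 + 8t. Substituting into S ≡ 3 (mod 11) gives 8t ≡ 3 (mod 11), and since 8⁻¹ ≡ 7 (mod 11), t ≡ 10. Hence S ≡ 0 + 8·10 = 80 (mod 88).
From S ≡ 80 (mod 88) write S = 80 + 88t. Substituting into S ≡ 20 (mod 31) gives 88t ≡ 2 (mod 31), and since 26⁻¹ ≡ 6 (mod 31), t ≡ 12. Hence S ≡ 80 + 88·12 = 1136 (mod 2728).

1136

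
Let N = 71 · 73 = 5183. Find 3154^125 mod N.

Mod 71: 3154 ≡ 30; by Fermat, exponent reduces to 125 mod 70 = 55; 30^55 ≡ 45 (mod 71).
Mod 73: 3154 ≡ 15; by Fermat, exponent reduces to 125 mod 72 = 53; 15^53 ≡ 31 (mod 73).
Combine by CRT: x ≡ 45 (mod 71), x ≡ 31 (mod 73) ⇒ x ≡ 542 (mod 5183).

542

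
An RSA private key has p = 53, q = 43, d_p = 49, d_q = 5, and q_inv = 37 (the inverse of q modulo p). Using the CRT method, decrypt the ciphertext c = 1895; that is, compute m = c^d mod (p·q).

m₁ = c^(d_p) mod p: c ≡ 40 (mod 53), and 40^49 mod 53 = 11.
m₂ = c^(d_q) mod q: c ≡ 3 (mod 43), and 3^5 mod 43 = 28.
h = q_inv·(m₁ − m₂) mod p = 37·(11 − 28) mod 53 = 7.
m = m₂ + h·q = 28 + 7·43 = 329.

329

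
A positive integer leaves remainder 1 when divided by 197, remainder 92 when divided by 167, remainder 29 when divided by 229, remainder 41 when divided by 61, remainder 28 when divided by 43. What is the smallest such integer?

The moduli are pairwise coprime; N = 197·167·229·61·43 = 19761343633.
N/197 = 100311389; 100311389 ≡ 171 (mod 197); 171·53 ≡ 1, so inverse 53.
N/167 = 118331399; 118331399 ≡ 42 (mod 167); 42·4 ≡ 1, so inverse 4.
N/229 = 86294077; 86294077 ≡ 7 (mod 229); 7·131 ≡ 1, so inverse 131.
N/61 = 323956453; 323956453 ≡ 32 (mod 61); 32·21 ≡ 1, so inverse 21.
N/43 = 459566131; 459566131 ≡ 19 (mod 43); 19·34 ≡ 1, so inverse 34.
t ≡ 1·100311389·53 + 92·118331399·4 + 29·86294077·131 + 41·323956453·21 + 28·459566131·34 = 1093127119717.
1093127119717 mod 19761343633 = 6253219902.

6253219902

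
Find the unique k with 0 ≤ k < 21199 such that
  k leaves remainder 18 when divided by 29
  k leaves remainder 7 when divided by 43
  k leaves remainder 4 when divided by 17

7790

The moduli are pairwise coprime; N = 29·43·17 = 21199.
N/29 = 731; 731 ≡ 6 (mod 29); 6·5 ≡ 1, so inverse 5.
N/43 = 493; 493 ≡ 20 (mod 43); 20·28 ≡ 1, so inverse 28.
N/17 = 1247; 1247 ≡ 6 (mod 17); 6·3 ≡ 1, so inverse 3.
k ≡ 18·731·5 + 7·493·28 + 4·1247·3 = 177382.
177382 mod 21199 = 7790.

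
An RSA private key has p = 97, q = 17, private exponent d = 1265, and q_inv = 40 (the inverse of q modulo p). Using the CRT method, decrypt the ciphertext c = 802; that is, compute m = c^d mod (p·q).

836

d_p = d mod (p−1) = 1265 mod 96 = 17; d_q = d mod (q−1) = 1.
m₁ = c^(d_p) mod p: c ≡ 26 (mod 97), and 26^17 mod 97 = 60.
m₂ = c^(d_q) mod q: c ≡ 3 (mod 17), and 3^1 mod 17 = 3.
h = q_inv·(m₁ − m₂) mod p = 40·(60 − 3) mod 97 = 49.
m = m₂ + h·q = 3 + 49·17 = 836.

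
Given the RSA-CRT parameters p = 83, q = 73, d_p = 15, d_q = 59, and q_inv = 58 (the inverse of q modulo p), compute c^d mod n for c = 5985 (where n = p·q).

m₁ = c^(d_p) mod p: c ≡ 9 (mod 83), and 9^15 mod 83 = 10.
m₂ = c^(d_q) mod q: c ≡ 72 (mod 73), and 72^59 mod 73 = 72.
h = q_inv·(m₁ − m₂) mod p = 58·(10 − 72) mod 83 = 56.
m = m₂ + h·q = 72 + 56·73 = 4160.

4160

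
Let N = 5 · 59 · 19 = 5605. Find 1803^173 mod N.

Mod 5: 1803 ≡ 3; by Fermat, exponent reduces to 173 mod 4 = 1; 3^1 ≡ 3 (mod 5).
Mod 59: 1803 ≡ 33; by Fermat, exponent reduces to 173 mod 58 = 57; 33^57 ≡ 34 (mod 59).
Mod 19: 1803 ≡ 17; by Fermat, exponent reduces to 173 mod 18 = 11; 17^11 ≡ 4 (mod 19).
Combine by CRT: x ≡ 3 (mod 5), x ≡ 34 (mod 59), x ≡ 4 (mod 19) ⇒ x ≡ 3633 (mod 5605).

3633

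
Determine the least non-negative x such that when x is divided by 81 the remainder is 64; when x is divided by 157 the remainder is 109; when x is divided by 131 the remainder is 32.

1438543

The moduli are pairwise coprime; N = 81·157·131 = 1665927.
N/81 = 20567; 20567 ≡ 74 (mod 81); 74·23 ≡ 1, so inverse 23.
N/157 = 10611; 10611 ≡ 92 (mod 157); 92·128 ≡ 1, so inverse 128.
N/131 = 12717; 12717 ≡ 10 (mod 131); 10·118 ≡ 1, so inverse 118.
x ≡ 64·20567·23 + 109·10611·128 + 32·12717·118 = 226338688.
226338688 mod 1665927 = 1438543.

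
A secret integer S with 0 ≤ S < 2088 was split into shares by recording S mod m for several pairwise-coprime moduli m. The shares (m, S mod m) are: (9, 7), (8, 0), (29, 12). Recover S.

The moduli are pairwise coprime; N = 9·8·29 = 2088.
N/9 = 232; 232 ≡ 7 (mod 9); 7·4 ≡ 1, so inverse 4.
N/8 = 261; 261 ≡ 5 (mod 8); 5·5 ≡ 1, so inverse 5.
N/29 = 72; 72 ≡ 14 (mod 29); 14·27 ≡ 1, so inverse 27.
S ≡ 7·232·4 + 0·261·5 + 12·72·27 = 29824.
29824 mod 2088 = 592.

592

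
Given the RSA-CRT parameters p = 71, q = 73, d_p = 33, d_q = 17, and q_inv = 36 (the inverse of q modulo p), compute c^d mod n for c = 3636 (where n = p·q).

m₁ = c^(d_p) mod p: c ≡ 15 (mod 71), and 15^33 mod 71 = 6.
m₂ = c^(d_q) mod q: c ≡ 59 (mod 73), and 59^17 mod 73 = 45.
h = q_inv·(m₁ − m₂) mod p = 36·(6 − 45) mod 71 = 16.
m = m₂ + h·q = 45 + 16·73 = 1213.

1213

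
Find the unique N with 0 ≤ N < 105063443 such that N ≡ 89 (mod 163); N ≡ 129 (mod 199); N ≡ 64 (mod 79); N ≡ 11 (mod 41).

33608244

The moduli are pairwise coprime; M = 163·199·79·41 = 105063443.
M/163 = 644561; 644561 ≡ 59 (mod 163); 59·105 ≡ 1, so inverse 105.
M/199 = 527957; 527957 ≡ 10 (mod 199); 10·20 ≡ 1, so inverse 20.
M/79 = 1329917; 1329917 ≡ 31 (mod 79); 31·51 ≡ 1, so inverse 51.
M/41 = 2562523; 2562523 ≡ 23 (mod 41); 23·25 ≡ 1, so inverse 25.
N ≡ 89·644561·105 + 129·527957·20 + 64·1329917·51 + 11·2562523·25 = 12431094518.
12431094518 mod 105063443 = 33608244.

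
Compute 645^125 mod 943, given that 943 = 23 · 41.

Mod 23: 645 ≡ 1; by Fermat, exponent reduces to 125 mod 22 = 15; 1^15 ≡ 1 (mod 23).
Mod 41: 645 ≡ 30; by Fermat, exponent reduces to 125 mod 40 = 5; 30^5 ≡ 38 (mod 41).
Combine by CRT: x ≡ 1 (mod 23), x ≡ 38 (mod 41) ⇒ x ≡ 530 (mod 943).

530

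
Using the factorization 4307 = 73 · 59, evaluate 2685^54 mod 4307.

Mod 73: 2685 ≡ 57; 57^54 ≡ 1 (mod 73).
Mod 59: 2685 ≡ 30; 30^54 ≡ 16 (mod 59).
Combine by CRT: x ≡ 1 (mod 73), x ≡ 16 (mod 59) ⇒ x ≡ 2848 (mod 4307).

2848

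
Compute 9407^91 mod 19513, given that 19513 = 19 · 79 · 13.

135

Mod 19: 9407 ≡ 2; by Fermat, exponent reduces to 91 mod 18 = 1; 2^1 ≡ 2 (mod 19).
Mod 79: 9407 ≡ 6; by Fermat, exponent reduces to 91 mod 78 = 13; 6^13 ≡ 56 (mod 79).
Mod 13: 9407 ≡ 8; by Fermat, exponent reduces to 91 mod 12 = 7; 8^7 ≡ 5 (mod 13).
Combine by CRT: x ≡ 2 (mod 19), x ≡ 56 (mod 79), x ≡ 5 (mod 13) ⇒ x ≡ 135 (mod 19513).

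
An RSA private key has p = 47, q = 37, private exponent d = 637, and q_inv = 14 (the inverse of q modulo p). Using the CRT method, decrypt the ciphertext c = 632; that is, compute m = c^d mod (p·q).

d_p = d mod (p−1) = 637 mod 46 = 39; d_q = d mod (q−1) = 25.
m₁ = c^(d_p) mod p: c ≡ 21 (mod 47), and 21^39 mod 47 = 14.
m₂ = c^(d_q) mod q: c ≡ 3 (mod 37), and 3^25 mod 37 = 4.
h = q_inv·(m₁ − m₂) mod p = 14·(14 − 4) mod 47 = 46.
m = m₂ + h·q = 4 + 46·37 = 1706.

1706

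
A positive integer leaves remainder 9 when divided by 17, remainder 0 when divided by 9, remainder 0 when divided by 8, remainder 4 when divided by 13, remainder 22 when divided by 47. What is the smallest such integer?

504144

The moduli are pairwise coprime; M = 17·9·8·13·47 = 747864.
M/17 = 43992; 43992 ≡ 13 (mod 17); 13·4 ≡ 1, so inverse 4.
M/9 = 83096; 83096 ≡ 8 (mod 9); 8·8 ≡ 1, so inverse 8.
M/8 = 93483; 93483 ≡ 3 (mod 8); 3·3 ≡ 1, so inverse 3.
M/13 = 57528; 57528 ≡ 3 (mod 13); 3·9 ≡ 1, so inverse 9.
M/47 = 15912; 15912 ≡ 26 (mod 47); 26·38 ≡ 1, so inverse 38.
N ≡ 9·43992·4 + 0·83096·8 + 0·93483·3 + 4·57528·9 + 22·15912·38 = 16957152.
16957152 mod 747864 = 504144.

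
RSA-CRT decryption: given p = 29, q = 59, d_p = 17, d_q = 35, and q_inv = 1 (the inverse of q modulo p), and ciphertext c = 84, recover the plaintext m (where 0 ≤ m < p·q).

926

m₁ = c^(d_p) mod p: c ≡ 26 (mod 29), and 26^17 mod 29 = 27.
m₂ = c^(d_q) mod q: c ≡ 25 (mod 59), and 25^35 mod 59 = 41.
h = q_inv·(m₁ − m₂) mod p = 1·(27 − 41) mod 29 = 15.
m = m₂ + h·q = 41 + 15·59 = 926.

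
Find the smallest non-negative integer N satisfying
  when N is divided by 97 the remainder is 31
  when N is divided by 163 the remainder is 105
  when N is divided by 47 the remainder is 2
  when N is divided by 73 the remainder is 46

42672853

From N ≡ 31 (mod 97) write N = 31 + 97t. Substituting into N ≡ 105 (mod 163) gives 97t ≡ 74 (mod 163), and since 97⁻¹ ≡ 121 (mod 163), t ≡ 152. Hence N ≡ 31 + 97·152 = 14775 (mod 15811).
From N ≡ 14775 (mod 15811) write N = 14775 + 15811t. Substituting into N ≡ 2 (mod 47) gives 15811t ≡ 32 (mod 47), and since 19⁻¹ ≡ 5 (mod 47), t ≡ 19. Hence N ≡ 14775 + 15811·19 = 315184 (mod 743117).
From N ≡ 315184 (mod 743117) write N = 315184 + 743117t. Substituting into N ≡ 46 (mod 73) gives 743117t ≡ 3 (mod 73), and since 50⁻¹ ≡ 19 (mod 73), t ≡ 57. Hence N ≡ 315184 + 743117·57 = 42672853 (mod 54247541).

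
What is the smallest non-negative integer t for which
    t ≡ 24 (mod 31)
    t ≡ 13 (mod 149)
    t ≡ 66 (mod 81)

The moduli are pairwise coprime; N = 31·149·81 = 374139.
N/31 = 12069; 12069 ≡ 10 (mod 31); 10·28 ≡ 1, so inverse 28.
N/149 = 2511; 2511 ≡ 127 (mod 149); 127·88 ≡ 1, so inverse 88.
N/81 = 4619; 4619 ≡ 2 (mod 81); 2·41 ≡ 1, so inverse 41.
t ≡ 24·12069·28 + 13·2511·88 + 66·4619·41 = 23481966.
23481966 mod 374139 = 285348.

285348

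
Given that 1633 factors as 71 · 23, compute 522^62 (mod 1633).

1122

Mod 71: 522 ≡ 25; 25^62 ≡ 57 (mod 71).
Mod 23: 522 ≡ 16; by Fermat, exponent reduces to 62 mod 22 = 18; 16^18 ≡ 18 (mod 23).
Combine by CRT: x ≡ 57 (mod 71), x ≡ 18 (mod 23) ⇒ x ≡ 1122 (mod 1633).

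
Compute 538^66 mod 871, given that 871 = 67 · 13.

Mod 67: 538 ≡ 2; since 66 | 66, by Fermat 2^66 ≡ 1 (mod 67).
Mod 13: 538 ≡ 5; by Fermat, exponent reduces to 66 mod 12 = 6; 5^6 ≡ 12 (mod 13).
Combine by CRT: x ≡ 1 (mod 67), x ≡ 12 (mod 13) ⇒ x ≡ 805 (mod 871).

805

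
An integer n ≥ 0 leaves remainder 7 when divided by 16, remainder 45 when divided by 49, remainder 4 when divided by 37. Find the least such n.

11511

The moduli are pairwise coprime; M = 16·49·37 = 29008.
M/16 = 1813; 1813 ≡ 5 (mod 16); 5·13 ≡ 1, so inverse 13.
M/49 = 592; 592 ≡ 4 (mod 49); 4·37 ≡ 1, so inverse 37.
M/37 = 784; 784 ≡ 7 (mod 37); 7·16 ≡ 1, so inverse 16.
n ≡ 7·1813·13 + 45·592·37 + 4·784·16 = 1200839.
1200839 mod 29008 = 11511.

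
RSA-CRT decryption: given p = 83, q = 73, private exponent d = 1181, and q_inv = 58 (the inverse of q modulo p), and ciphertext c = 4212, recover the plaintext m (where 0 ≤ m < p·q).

d_p = d mod (p−1) = 1181 mod 82 = 33; d_q = d mod (q−1) = 29.
m₁ = c^(d_p) mod p: c ≡ 62 (mod 83), and 62^33 mod 83 = 34.
m₂ = c^(d_q) mod q: c ≡ 51 (mod 73), and 51^29 mod 73 = 22.
h = q_inv·(m₁ − m₂) mod p = 58·(34 − 22) mod 83 = 32.
m = m₂ + h·q = 22 + 32·73 = 2358.

2358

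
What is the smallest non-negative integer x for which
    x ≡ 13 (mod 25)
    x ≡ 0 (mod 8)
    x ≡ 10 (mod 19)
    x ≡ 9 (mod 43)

139888

From x ≡ 13 (mod 25) write x = 13 + 25t. Substituting into x ≡ 0 (mod 8) gives 25t ≡ 3 (mod 8), and since 1⁻¹ ≡ 1 (mod 8), t ≡ 3. Hence x ≡ 13 + 25·3 = 88 (mod 200).
From x ≡ 88 (mod 200) write x = 88 + 200t. Substituting into x ≡ 10 (mod 19) gives 200t ≡ 17 (mod 19), and since 10⁻¹ ≡ 2 (mod 19), t ≡ 15. Hence x ≡ 88 + 200·15 = 3088 (mod 3800).
From x ≡ 3088 (mod 3800) write x = 3088 + 3800t. Substituting into x ≡ 9 (mod 43) gives 3800t ≡ 17 (mod 43), and since 16⁻¹ ≡ 35 (mod 43), t ≡ 36. Hence x ≡ 3088 + 3800·36 = 139888 (mod 163400).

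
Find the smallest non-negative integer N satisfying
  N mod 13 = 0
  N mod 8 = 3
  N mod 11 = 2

The moduli are pairwise coprime; M = 13·8·11 = 1144.
M/13 = 88; 88 ≡ 10 (mod 13); 10·4 ≡ 1, so inverse 4.
M/8 = 143; 143 ≡ 7 (mod 8); 7·7 ≡ 1, so inverse 7.
M/11 = 104; 104 ≡ 5 (mod 11); 5·9 ≡ 1, so inverse 9.
N ≡ 0·88·4 + 3·143·7 + 2·104·9 = 4875.
4875 mod 1144 = 299.

299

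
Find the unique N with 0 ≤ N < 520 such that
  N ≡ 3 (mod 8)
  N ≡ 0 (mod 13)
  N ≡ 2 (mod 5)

507

The moduli are pairwise coprime; M = 8·13·5 = 520.
M/8 = 65; 65 ≡ 1 (mod 8), inverse 1.
M/13 = 40; 40 ≡ 1 (mod 13), inverse 1.
M/5 = 104; 104 ≡ 4 (mod 5); 4·4 ≡ 1, so inverse 4.
N ≡ 3·65·1 + 0·40·1 + 2·104·4 = 1027.
1027 mod 520 = 507.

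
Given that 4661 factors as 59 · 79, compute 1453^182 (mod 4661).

2741

Mod 59: 1453 ≡ 37; by Fermat, exponent reduces to 182 mod 58 = 8; 37^8 ≡ 27 (mod 59).
Mod 79: 1453 ≡ 31; by Fermat, exponent reduces to 182 mod 78 = 26; 31^26 ≡ 55 (mod 79).
Combine by CRT: x ≡ 27 (mod 59), x ≡ 55 (mod 79) ⇒ x ≡ 2741 (mod 4661).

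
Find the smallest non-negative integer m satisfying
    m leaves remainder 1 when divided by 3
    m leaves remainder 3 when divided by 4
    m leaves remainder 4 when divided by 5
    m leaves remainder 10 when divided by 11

439

The moduli are pairwise coprime; N = 3·4·5·11 = 660.
N/3 = 220; 220 ≡ 1 (mod 3), inverse 1.
N/4 = 165; 165 ≡ 1 (mod 4), inverse 1.
N/5 = 132; 132 ≡ 2 (mod 5); 2·3 ≡ 1, so inverse 3.
N/11 = 60; 60 ≡ 5 (mod 11); 5·9 ≡ 1, so inverse 9.
m ≡ 1·220·1 + 3·165·1 + 4·132·3 + 10·60·9 = 7699.
7699 mod 660 = 439.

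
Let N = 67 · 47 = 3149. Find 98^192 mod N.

Mod 67: 98 ≡ 31; by Fermat, exponent reduces to 192 mod 66 = 60; 31^60 ≡ 62 (mod 67).
Mod 47: 98 ≡ 4; by Fermat, exponent reduces to 192 mod 46 = 8; 4^8 ≡ 18 (mod 47).
Combine by CRT: x ≡ 62 (mod 67), x ≡ 18 (mod 47) ⇒ x ≡ 1804 (mod 3149).

1804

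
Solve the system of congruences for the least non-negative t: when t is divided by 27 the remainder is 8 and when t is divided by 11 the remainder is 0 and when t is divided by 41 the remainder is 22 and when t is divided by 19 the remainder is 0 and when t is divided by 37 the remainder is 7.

4564142

The moduli are pairwise coprime; N = 27·11·41·19·37 = 8560431.
N/27 = 317053; 317053 ≡ 19 (mod 27); 19·10 ≡ 1, so inverse 10.
N/11 = 778221; 778221 ≡ 4 (mod 11); 4·3 ≡ 1, so inverse 3.
N/41 = 208791; 208791 ≡ 19 (mod 41); 19·13 ≡ 1, so inverse 13.
N/19 = 450549; 450549 ≡ 2 (mod 19); 2·10 ≡ 1, so inverse 10.
N/37 = 231363; 231363 ≡ 2 (mod 37); 2·19 ≡ 1, so inverse 19.
t ≡ 8·317053·10 + 0·778221·3 + 22·208791·13 + 0·450549·10 + 7·231363·19 = 115849745.
115849745 mod 8560431 = 4564142.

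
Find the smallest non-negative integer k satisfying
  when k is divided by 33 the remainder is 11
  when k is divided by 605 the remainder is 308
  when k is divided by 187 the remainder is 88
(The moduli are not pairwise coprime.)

7568

Combine the congruences pairwise.
gcd(33, 605) = 11 and 11 | (308 − 11), so the pair is consistent; merging gives k ≡ 308 (mod 1815), where 1815 = lcm(33, 605).
gcd(1815, 187) = 11 and 11 | (88 − 308), so the pair is consistent; merging gives k ≡ 7568 (mod 30855), where 30855 = lcm(1815, 187).
The solution is unique modulo lcm(33, 605, 187) = 30855.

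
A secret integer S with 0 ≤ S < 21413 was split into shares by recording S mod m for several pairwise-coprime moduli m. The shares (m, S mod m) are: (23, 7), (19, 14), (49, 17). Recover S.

7367

The moduli are pairwise coprime; N = 23·19·49 = 21413.
N/23 = 931; 931 ≡ 11 (mod 23); 11·21 ≡ 1, so inverse 21.
N/19 = 1127; 1127 ≡ 6 (mod 19); 6·16 ≡ 1, so inverse 16.
N/49 = 437; 437 ≡ 45 (mod 49); 45·12 ≡ 1, so inverse 12.
S ≡ 7·931·21 + 14·1127·16 + 17·437·12 = 478453.
478453 mod 21413 = 7367.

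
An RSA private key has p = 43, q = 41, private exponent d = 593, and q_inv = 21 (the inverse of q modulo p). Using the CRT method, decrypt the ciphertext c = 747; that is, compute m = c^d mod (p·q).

1526

d_p = d mod (p−1) = 593 mod 42 = 5; d_q = d mod (q−1) = 33.
m₁ = c^(d_p) mod p: c ≡ 16 (mod 43), and 16^5 mod 43 = 21.
m₂ = c^(d_q) mod q: c ≡ 9 (mod 41), and 9^33 mod 41 = 9.
h = q_inv·(m₁ − m₂) mod p = 21·(21 − 9) mod 43 = 37.
m = m₂ + h·q = 9 + 37·41 = 1526.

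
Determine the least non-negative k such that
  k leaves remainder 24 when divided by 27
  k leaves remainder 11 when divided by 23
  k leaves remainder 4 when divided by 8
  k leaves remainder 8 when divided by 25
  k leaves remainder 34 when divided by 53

3469308

From k ≡ 24 (mod 27) write k = 24 + 27t. Substituting into k ≡ 11 (mod 23) gives 27t ≡ 10 (mod 23), and since 4⁻¹ ≡ 6 (mod 23), t ≡ 14. Hence k ≡ 24 + 27·14 = 402 (mod 621).
From k ≡ 402 (mod 621) write k = 402 + 621t. Substituting into k ≡ 4 (mod 8) gives 621t ≡ 2 (mod 8), and since 5⁻¹ ≡ 5 (mod 8), t ≡ 2. Hence k ≡ 402 + 621·2 = 1644 (mod 4968).
From k ≡ 1644 (mod 4968) write k = 1644 + 4968t. Substituting into k ≡ 8 (mod 25) gives 4968t ≡ 14 (mod 25), and since 18⁻¹ ≡ 7 (mod 25), t ≡ 23. Hence k ≡ 1644 + 4968·23 = 115908 (mod 124200).
From k ≡ 115908 (mod 124200) write k = 115908 + 124200t. Substituting into k ≡ 34 (mod 53) gives 124200t ≡ 37 (mod 53), and since 21⁻¹ ≡ 48 (mod 53), t ≡ 27. Hence k ≡ 115908 + 124200·27 = 3469308 (mod 6582600).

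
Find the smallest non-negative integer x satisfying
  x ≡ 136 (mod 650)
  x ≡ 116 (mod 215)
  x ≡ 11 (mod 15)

81386

gcd(650, 215) = 5 and 5 | (116 − 136), so the pair is consistent; merging gives x ≡ 25486 (mod 27950), where 27950 = lcm(650, 215).
gcd(27950, 15) = 5 and 5 | (11 − 25486), so the pair is consistent; merging gives x ≡ 81386 (mod 83850), where 83850 = lcm(27950, 15).
The solution is unique modulo lcm(650, 215, 15) = 83850.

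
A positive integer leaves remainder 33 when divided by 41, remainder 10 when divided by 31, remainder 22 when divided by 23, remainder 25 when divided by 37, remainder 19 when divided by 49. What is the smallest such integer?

From n ≡ 33 (mod 41) write n = 33 + 41t. Substituting into n ≡ 10 (mod 31) gives 41t ≡ 8 (mod 31), and since 10⁻¹ ≡ 28 (mod 31), t ≡ 7. Hence n ≡ 33 + 41·7 = 320 (mod 1271).
From n ≡ 320 (mod 1271) write n = 320 + 1271t. Substituting into n ≡ 22 (mod 23) gives 1271t ≡ 1 (mod 23), and since 6⁻¹ ≡ 4 (mod 23), t ≡ 4. Hence n ≡ 320 + 1271·4 = 5404 (mod 29233).
From n ≡ 5404 (mod 29233) write n = 5404 + 29233t. Substituting into n ≡ 25 (mod 37) gives 29233t ≡ 23 (mod 37), and since 3⁻¹ ≡ 25 (mod 37), t ≡ 20. Hence n ≡ 5404 + 29233·20 = 590064 (mod 1081621).
From n ≡ 590064 (mod 1081621) write n = 590064 + 1081621t. Substituting into n ≡ 19 (mod 49) gives 1081621t ≡ 13 (mod 49), and since 44⁻¹ ≡ 39 (mod 49), t ≡ 17. Hence n ≡ 590064 + 1081621·17 = 18977621 (mod 52999429).

18977621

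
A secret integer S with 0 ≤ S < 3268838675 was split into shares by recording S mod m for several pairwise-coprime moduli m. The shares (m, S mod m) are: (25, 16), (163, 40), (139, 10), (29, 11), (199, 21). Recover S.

1108306641

The moduli are pairwise coprime; N = 25·163·139·29·199 = 3268838675.
N/25 = 130753547; 130753547 ≡ 22 (mod 25); 22·8 ≡ 1, so inverse 8.
N/163 = 20054225; 20054225 ≡ 9 (mod 163); 9·145 ≡ 1, so inverse 145.
N/139 = 23516825; 23516825 ≡ 110 (mod 139); 110·115 ≡ 1, so inverse 115.
N/29 = 112718575; 112718575 ≡ 12 (mod 29); 12·17 ≡ 1, so inverse 17.
N/199 = 16426325; 16426325 ≡ 69 (mod 199); 69·75 ≡ 1, so inverse 75.
S ≡ 16·130753547·8 + 40·20054225·145 + 10·23516825·115 + 11·112718575·17 + 21·16426325·75 = 207045143166.
207045143166 mod 3268838675 = 1108306641.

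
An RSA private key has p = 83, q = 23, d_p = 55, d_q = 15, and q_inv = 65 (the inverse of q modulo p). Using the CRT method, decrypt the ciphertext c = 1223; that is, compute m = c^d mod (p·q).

m₁ = c^(d_p) mod p: c ≡ 61 (mod 83), and 61^55 mod 83 = 65.
m₂ = c^(d_q) mod q: c ≡ 4 (mod 23), and 4^15 mod 23 = 3.
h = q_inv·(m₁ − m₂) mod p = 65·(65 − 3) mod 83 = 46.
m = m₂ + h·q = 3 + 46·23 = 1061.

1061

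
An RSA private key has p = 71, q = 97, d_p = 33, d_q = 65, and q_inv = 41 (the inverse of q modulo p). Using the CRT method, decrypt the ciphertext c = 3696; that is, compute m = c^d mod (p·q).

253

m₁ = c^(d_p) mod p: c ≡ 4 (mod 71), and 4^33 mod 71 = 40.
m₂ = c^(d_q) mod q: c ≡ 10 (mod 97), and 10^65 mod 97 = 59.
h = q_inv·(m₁ − m₂) mod p = 41·(40 − 59) mod 71 = 2.
m = m₂ + h·q = 59 + 2·97 = 253.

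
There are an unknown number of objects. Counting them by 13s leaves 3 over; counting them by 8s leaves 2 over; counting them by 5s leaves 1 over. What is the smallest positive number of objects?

Combine the congruences pairwise.
From N ≡ 3 (mod 13) write N = 3 + 13t. Substituting into N ≡ 2 (mod 8) gives 13t ≡ 7 (mod 8), and since 5⁻¹ ≡ 5 (mod 8), t ≡ 3. Hence N ≡ 3 + 13·3 = 42 (mod 104).
From N ≡ 42 (mod 104) write N = 42 + 104t. Substituting into N ≡ 1 (mod 5) gives 104t ≡ 4 (mod 5), and since 4⁻¹ ≡ 4 (mod 5), t ≡ 1. Hence N ≡ 42 + 104·1 = 146 (mod 520).

146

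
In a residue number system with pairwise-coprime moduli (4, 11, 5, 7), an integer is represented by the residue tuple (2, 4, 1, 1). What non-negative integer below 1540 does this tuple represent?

246

The moduli are pairwise coprime; N = 4·11·5·7 = 1540.
N/4 = 385; 385 ≡ 1 (mod 4), inverse 1.
N/11 = 140; 140 ≡ 8 (mod 11); 8·7 ≡ 1, so inverse 7.
N/5 = 308; 308 ≡ 3 (mod 5); 3·2 ≡ 1, so inverse 2.
N/7 = 220; 220 ≡ 3 (mod 7); 3·5 ≡ 1, so inverse 5.
x ≡ 2·385·1 + 4·140·7 + 1·308·2 + 1·220·5 = 6406.
6406 mod 1540 = 246.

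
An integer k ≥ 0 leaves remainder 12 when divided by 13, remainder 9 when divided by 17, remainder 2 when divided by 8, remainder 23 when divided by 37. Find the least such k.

3834

Combine the congruences pairwise.
From k ≡ 12 (mod 13) write k = 12 + 13t. Substituting into k ≡ 9 (mod 17) gives 13t ≡ 14 (mod 17), and since 13⁻¹ ≡ 4 (mod 17), t ≡ 5. Hence k ≡ 12 + 13·5 = 77 (mod 221).
From k ≡ 77 (mod 221) write k = 77 + 221t. Substituting into k ≡ 2 (mod 8) gives 221t ≡ 5 (mod 8), and since 5⁻¹ ≡ 5 (mod 8), t ≡ 1. Hence k ≡ 77 + 221·1 = 298 (mod 1768).
From k ≡ 298 (mod 1768) write k = 298 + 1768t. Substituting into k ≡ 23 (mod 37) gives 1768t ≡ 21 (mod 37), and since 29⁻¹ ≡ 23 (mod 37), t ≡ 2. Hence k ≡ 298 + 1768·2 = 3834 (mod 65416).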